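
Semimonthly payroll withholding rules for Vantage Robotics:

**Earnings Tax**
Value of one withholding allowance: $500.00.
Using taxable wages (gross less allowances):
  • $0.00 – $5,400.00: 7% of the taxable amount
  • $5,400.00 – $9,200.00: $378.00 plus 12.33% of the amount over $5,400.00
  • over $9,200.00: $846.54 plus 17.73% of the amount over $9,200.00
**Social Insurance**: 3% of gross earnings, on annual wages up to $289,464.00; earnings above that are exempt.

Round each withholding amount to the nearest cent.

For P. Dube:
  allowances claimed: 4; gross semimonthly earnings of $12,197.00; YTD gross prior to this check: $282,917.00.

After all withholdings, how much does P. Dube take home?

Earnings Tax: taxable = $12,197.00 − 4×$500.00 = $10,197.00
  $846.54 + 17.73% × ($10,197.00 − $9,200.00) = $846.54 + 17.73% × $997.00 = $1,023.31
Social Insurance: cap $289,464.00 − YTD $282,917.00 = $6,547.00 subject; 3% × $6,547.00 = $196.41
Total withheld: $1,023.31 + $196.41 = $1,219.72
Net pay: $12,197.00 − $1,219.72 = $10,977.28

$10,977.28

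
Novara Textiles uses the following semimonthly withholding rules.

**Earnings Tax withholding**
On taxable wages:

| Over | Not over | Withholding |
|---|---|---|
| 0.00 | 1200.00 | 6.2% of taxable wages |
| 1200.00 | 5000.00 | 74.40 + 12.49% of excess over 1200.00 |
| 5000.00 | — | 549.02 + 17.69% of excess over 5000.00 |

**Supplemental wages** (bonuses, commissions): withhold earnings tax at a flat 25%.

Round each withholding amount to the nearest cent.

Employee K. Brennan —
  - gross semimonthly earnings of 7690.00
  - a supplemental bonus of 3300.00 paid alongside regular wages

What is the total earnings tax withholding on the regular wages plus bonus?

1849.88

Earnings Tax: taxable = 7690.00
  549.02 + 17.69% × (7690.00 − 5000.00) = 549.02 + 17.69% × 2690.00 = 1024.88
Supplemental (25% flat on bonus): 25% × 3300.00 = 825.00
Total earnings tax: 1024.88 + 825.00 = 1849.88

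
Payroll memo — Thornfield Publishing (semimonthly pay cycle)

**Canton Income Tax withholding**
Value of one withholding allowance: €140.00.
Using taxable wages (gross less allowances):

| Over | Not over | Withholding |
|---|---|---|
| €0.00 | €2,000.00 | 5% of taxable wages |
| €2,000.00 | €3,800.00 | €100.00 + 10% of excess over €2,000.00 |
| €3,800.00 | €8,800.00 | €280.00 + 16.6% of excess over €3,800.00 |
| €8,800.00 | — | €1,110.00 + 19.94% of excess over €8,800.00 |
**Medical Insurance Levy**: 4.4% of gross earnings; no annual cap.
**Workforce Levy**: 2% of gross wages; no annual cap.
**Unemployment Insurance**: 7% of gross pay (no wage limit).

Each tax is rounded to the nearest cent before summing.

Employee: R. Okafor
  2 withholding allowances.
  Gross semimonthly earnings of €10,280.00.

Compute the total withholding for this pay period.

Canton Income Tax: taxable = €10,280.00 − 2×€140.00 = €10,000.00
  €1,110.00 + 19.94% × (€10,000.00 − €8,800.00) = €1,110.00 + 19.94% × €1,200.00 = €1,349.28
Medical Insurance Levy: 4.4% × €10,280.00 = €452.32
Workforce Levy: 2% × €10,280.00 = €205.60
Unemployment Insurance: 7% × €10,280.00 = €719.60
Total: €1,349.28 + €452.32 + €205.60 + €719.60 = €2,726.80

€2,726.80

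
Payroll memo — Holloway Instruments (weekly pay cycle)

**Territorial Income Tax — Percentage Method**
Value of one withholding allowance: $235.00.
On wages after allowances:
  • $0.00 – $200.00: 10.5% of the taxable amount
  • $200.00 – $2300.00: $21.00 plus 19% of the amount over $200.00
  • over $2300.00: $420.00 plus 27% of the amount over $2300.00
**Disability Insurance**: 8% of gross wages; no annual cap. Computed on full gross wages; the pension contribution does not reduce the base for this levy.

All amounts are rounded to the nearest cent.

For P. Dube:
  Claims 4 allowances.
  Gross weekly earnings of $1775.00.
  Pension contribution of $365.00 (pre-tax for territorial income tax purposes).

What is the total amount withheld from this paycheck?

$214.30

Territorial Income Tax: taxable = $1775.00 − $365.00 − 4×$235.00 = $470.00
  $21.00 + 19% × ($470.00 − $200.00) = $21.00 + 19% × $270.00 = $72.30
Disability Insurance: 8% × $1775.00 = $142.00
Total: $72.30 + $142.00 = $214.30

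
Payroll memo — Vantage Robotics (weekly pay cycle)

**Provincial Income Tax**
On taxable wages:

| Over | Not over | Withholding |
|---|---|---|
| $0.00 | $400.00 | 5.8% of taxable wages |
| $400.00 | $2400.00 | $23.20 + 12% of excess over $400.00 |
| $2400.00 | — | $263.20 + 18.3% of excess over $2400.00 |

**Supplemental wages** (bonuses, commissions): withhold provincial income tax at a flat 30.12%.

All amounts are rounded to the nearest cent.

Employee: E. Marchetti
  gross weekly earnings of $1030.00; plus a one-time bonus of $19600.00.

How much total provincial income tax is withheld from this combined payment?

Provincial Income Tax: taxable = $1030.00
  $23.20 + 12% × ($1030.00 − $400.00) = $23.20 + 12% × $630.00 = $98.80
Supplemental (30.12% flat on bonus): 30.12% × $19600.00 = $5903.52
Total provincial income tax: $98.80 + $5903.52 = $6002.32

$6002.32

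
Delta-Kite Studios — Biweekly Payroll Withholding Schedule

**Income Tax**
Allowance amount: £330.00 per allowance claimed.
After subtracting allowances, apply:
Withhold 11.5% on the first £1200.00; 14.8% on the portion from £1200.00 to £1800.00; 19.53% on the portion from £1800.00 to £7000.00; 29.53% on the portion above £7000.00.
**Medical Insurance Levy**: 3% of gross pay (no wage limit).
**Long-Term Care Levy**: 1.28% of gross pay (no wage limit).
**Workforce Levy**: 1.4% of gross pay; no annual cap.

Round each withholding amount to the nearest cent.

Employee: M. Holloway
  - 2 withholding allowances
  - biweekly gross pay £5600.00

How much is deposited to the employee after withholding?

Income Tax: taxable = £5600.00 − 2×£330.00 = £4940.00
  £226.80 + 19.53% × (£4940.00 − £1800.00) = £226.80 + 19.53% × £3140.00 = £840.04
Medical Insurance Levy: 3% × £5600.00 = £168.00
Long-Term Care Levy: 1.28% × £5600.00 = £71.68
Workforce Levy: 1.4% × £5600.00 = £78.40
Total withheld: £840.04 + £168.00 + £71.68 + £78.40 = £1158.12
Net pay: £5600.00 − £1158.12 = £4441.88

£4441.88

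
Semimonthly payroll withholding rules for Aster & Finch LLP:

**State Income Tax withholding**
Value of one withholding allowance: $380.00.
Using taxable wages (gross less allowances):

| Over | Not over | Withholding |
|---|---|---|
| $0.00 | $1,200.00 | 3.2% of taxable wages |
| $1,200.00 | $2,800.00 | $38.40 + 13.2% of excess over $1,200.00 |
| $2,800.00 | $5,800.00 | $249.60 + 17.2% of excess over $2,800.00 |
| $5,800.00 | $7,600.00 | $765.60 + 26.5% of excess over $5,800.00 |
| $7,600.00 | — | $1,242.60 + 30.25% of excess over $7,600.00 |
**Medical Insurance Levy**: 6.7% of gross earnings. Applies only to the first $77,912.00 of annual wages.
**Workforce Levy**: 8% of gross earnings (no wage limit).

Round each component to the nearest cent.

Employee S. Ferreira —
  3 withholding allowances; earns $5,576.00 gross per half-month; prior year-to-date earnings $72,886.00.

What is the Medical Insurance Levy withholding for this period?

Medical Insurance Levy: cap $77,912.00 − YTD $72,886.00 = $5,026.00 subject; 6.7% × $5,026.00 = $336.74

$336.74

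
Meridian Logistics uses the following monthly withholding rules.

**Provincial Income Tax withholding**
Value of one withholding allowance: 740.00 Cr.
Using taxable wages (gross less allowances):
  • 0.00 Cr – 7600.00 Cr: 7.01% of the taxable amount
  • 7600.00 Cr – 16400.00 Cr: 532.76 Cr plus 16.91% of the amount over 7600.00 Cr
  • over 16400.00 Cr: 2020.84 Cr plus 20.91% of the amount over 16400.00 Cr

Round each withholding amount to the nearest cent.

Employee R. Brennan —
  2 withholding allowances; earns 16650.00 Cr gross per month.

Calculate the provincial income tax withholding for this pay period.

Provincial Income Tax: taxable = 16650.00 Cr − 2×740.00 Cr = 15170.00 Cr
  532.76 Cr + 16.91% × (15170.00 Cr − 7600.00 Cr) = 532.76 Cr + 16.91% × 7570.00 Cr = 1812.85 Cr

1812.85 Cr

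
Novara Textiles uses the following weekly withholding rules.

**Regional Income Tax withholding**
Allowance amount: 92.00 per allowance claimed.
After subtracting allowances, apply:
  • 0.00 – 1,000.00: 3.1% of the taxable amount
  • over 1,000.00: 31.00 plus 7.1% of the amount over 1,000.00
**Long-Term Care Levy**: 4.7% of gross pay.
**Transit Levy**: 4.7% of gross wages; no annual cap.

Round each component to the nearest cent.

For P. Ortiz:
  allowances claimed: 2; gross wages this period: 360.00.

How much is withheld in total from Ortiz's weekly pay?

39.30

Regional Income Tax: taxable = 360.00 − 2×92.00 = 176.00
  3.1% × 176.00 = 5.46
Long-Term Care Levy: 4.7% × 360.00 = 16.92
Transit Levy: 4.7% × 360.00 = 16.92
Total: 5.46 + 16.92 + 16.92 = 39.30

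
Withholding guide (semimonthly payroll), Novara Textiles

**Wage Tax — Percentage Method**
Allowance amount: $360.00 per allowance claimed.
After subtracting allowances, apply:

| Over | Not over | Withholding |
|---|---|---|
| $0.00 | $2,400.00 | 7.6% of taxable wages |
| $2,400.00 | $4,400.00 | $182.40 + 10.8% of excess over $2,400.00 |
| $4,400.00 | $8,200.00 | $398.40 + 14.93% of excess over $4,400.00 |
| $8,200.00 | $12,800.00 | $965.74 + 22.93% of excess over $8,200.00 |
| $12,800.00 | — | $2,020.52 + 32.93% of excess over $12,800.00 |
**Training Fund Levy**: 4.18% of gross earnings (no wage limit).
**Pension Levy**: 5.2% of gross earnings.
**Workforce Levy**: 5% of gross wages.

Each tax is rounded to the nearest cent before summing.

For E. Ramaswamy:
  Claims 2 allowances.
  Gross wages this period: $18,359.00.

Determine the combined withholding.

$6,254.03

Wage Tax: taxable = $18,359.00 − 2×$360.00 = $17,639.00
  $2,020.52 + 32.93% × ($17,639.00 − $12,800.00) = $2,020.52 + 32.93% × $4,839.00 = $3,614.00
Training Fund Levy: 4.18% × $18,359.00 = $767.41
Pension Levy: 5.2% × $18,359.00 = $954.67
Workforce Levy: 5% × $18,359.00 = $917.95
Total: $3,614.00 + $767.41 + $954.67 + $917.95 = $6,254.03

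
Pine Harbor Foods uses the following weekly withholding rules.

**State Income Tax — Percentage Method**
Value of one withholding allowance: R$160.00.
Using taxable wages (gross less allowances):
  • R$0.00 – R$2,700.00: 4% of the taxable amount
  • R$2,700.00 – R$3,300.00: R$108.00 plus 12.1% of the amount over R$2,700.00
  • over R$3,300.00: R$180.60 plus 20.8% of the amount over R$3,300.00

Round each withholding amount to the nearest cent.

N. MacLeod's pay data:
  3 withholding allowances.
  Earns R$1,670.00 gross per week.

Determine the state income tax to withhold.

State Income Tax: taxable = R$1,670.00 − 3×R$160.00 = R$1,190.00
  4% × R$1,190.00 = R$47.60

R$47.60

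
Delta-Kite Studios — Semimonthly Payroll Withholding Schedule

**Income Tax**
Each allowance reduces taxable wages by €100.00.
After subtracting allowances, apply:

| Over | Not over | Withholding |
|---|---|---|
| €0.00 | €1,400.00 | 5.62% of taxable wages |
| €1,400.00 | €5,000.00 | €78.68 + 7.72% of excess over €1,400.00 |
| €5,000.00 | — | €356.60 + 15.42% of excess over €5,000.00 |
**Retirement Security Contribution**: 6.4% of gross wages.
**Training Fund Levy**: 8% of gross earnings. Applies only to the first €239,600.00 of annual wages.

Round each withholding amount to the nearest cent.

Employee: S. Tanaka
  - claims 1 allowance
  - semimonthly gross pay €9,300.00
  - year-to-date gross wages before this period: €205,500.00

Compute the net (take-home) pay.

€6,956.56

Income Tax: taxable = €9,300.00 − 1×€100.00 = €9,200.00
  €356.60 + 15.42% × (€9,200.00 − €5,000.00) = €356.60 + 15.42% × €4,200.00 = €1,004.24
Retirement Security Contribution: 6.4% × €9,300.00 = €595.20
Training Fund Levy: 8% × €9,300.00 = €744.00
Total withheld: €1,004.24 + €595.20 + €744.00 = €2,343.44
Net pay: €9,300.00 − €2,343.44 = €6,956.56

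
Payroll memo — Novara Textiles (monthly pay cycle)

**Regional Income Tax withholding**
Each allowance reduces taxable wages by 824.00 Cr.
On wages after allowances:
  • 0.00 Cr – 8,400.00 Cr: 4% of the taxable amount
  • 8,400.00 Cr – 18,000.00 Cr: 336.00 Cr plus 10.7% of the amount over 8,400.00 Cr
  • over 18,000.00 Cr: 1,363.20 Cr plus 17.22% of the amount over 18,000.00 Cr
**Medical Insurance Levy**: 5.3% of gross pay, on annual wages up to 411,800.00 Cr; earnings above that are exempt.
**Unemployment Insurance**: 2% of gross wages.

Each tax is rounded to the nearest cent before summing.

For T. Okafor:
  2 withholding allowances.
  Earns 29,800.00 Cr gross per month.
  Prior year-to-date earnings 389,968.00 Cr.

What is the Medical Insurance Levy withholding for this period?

1,157.10 Cr

Medical Insurance Levy: cap 411,800.00 Cr − YTD 389,968.00 Cr = 21,832.00 Cr subject; 5.3% × 21,832.00 Cr = 1,157.10 Cr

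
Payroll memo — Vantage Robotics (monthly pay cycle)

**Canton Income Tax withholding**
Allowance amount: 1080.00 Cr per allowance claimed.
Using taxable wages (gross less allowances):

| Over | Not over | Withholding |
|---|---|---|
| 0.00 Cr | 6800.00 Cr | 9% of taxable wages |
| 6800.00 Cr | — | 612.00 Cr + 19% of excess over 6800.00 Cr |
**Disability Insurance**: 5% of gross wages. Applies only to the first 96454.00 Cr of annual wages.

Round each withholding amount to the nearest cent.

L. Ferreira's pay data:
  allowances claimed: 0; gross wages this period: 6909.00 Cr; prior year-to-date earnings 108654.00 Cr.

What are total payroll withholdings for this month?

632.71 Cr

Canton Income Tax: taxable = 6909.00 Cr
  612.00 Cr + 19% × (6909.00 Cr − 6800.00 Cr) = 612.00 Cr + 19% × 109.00 Cr = 632.71 Cr
Disability Insurance: YTD 108654.00 Cr ≥ cap 96454.00 Cr → 0.00 Cr
Total: 632.71 Cr + 0.00 Cr = 632.71 Cr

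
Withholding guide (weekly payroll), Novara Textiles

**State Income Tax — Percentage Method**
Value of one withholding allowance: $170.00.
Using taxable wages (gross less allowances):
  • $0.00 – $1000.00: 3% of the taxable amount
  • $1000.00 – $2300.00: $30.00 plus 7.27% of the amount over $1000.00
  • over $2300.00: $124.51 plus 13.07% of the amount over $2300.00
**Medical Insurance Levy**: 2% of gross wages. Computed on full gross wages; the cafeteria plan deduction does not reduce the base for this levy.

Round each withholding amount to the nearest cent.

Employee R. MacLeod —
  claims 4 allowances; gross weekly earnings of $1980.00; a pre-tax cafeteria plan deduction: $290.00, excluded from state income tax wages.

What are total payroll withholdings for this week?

State Income Tax: taxable = $1980.00 − $290.00 − 4×$170.00 = $1010.00
  $30.00 + 7.27% × ($1010.00 − $1000.00) = $30.00 + 7.27% × $10.00 = $30.73
Medical Insurance Levy: 2% × $1980.00 = $39.60
Total: $30.73 + $39.60 = $70.33

$70.33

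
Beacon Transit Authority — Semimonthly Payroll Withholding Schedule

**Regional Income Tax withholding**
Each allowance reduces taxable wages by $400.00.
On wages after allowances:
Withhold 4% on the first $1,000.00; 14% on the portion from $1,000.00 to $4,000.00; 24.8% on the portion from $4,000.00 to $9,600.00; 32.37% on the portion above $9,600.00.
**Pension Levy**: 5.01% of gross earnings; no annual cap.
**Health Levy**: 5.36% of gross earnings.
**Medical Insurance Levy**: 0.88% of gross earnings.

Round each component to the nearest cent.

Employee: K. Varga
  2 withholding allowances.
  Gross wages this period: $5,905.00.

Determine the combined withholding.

$1,398.35

Regional Income Tax: taxable = $5,905.00 − 2×$400.00 = $5,105.00
  $460.00 + 24.8% × ($5,105.00 − $4,000.00) = $460.00 + 24.8% × $1,105.00 = $734.04
Pension Levy: 5.01% × $5,905.00 = $295.84
Health Levy: 5.36% × $5,905.00 = $316.51
Medical Insurance Levy: 0.88% × $5,905.00 = $51.96
Total: $734.04 + $295.84 + $316.51 + $51.96 = $1,398.35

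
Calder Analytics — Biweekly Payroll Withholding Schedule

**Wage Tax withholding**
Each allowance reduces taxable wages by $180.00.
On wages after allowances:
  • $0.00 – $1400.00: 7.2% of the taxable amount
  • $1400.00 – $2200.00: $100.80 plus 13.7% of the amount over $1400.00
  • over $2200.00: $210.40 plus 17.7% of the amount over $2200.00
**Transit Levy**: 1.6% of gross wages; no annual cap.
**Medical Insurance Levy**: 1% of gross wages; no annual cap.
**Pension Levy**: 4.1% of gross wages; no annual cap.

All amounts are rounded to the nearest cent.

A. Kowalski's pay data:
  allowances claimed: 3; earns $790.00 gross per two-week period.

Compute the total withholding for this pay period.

$70.93

Wage Tax: taxable = $790.00 − 3×$180.00 = $250.00
  7.2% × $250.00 = $18.00
Transit Levy: 1.6% × $790.00 = $12.64
Medical Insurance Levy: 1% × $790.00 = $7.90
Pension Levy: 4.1% × $790.00 = $32.39
Total: $18.00 + $12.64 + $7.90 + $32.39 = $70.93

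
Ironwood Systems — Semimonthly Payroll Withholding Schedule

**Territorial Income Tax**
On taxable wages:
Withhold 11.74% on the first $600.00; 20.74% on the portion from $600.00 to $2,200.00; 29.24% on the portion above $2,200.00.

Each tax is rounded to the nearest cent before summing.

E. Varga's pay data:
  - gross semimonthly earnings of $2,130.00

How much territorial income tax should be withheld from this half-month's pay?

Territorial Income Tax: taxable = $2,130.00
  $70.44 + 20.74% × ($2,130.00 − $600.00) = $70.44 + 20.74% × $1,530.00 = $387.76

$387.76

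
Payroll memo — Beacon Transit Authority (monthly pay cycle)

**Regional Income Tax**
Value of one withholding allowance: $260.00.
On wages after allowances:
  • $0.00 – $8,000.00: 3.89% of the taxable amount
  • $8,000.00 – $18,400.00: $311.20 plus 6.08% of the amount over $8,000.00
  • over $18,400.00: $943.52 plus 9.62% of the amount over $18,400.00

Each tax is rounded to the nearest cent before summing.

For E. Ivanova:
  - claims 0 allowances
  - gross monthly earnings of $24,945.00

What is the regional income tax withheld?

Regional Income Tax: taxable = $24,945.00
  $943.52 + 9.62% × ($24,945.00 − $18,400.00) = $943.52 + 9.62% × $6,545.00 = $1,573.15

$1,573.15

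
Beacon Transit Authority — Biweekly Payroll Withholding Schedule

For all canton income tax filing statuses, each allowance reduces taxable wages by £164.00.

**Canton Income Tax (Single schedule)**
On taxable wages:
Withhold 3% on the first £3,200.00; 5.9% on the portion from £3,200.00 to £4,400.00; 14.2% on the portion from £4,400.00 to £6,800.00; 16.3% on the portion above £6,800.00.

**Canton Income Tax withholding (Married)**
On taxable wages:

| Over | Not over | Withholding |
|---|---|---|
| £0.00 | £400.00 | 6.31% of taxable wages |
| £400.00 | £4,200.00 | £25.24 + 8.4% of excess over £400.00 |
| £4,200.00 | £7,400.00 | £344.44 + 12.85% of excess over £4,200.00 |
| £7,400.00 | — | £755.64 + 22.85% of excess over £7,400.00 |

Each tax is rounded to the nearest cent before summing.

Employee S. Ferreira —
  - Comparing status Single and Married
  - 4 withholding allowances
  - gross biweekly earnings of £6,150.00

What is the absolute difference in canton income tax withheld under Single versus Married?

£188.57

Canton Income Tax (Single): taxable = £6,150.00 − 4×£164.00 = £5,494.00
  £166.80 + 14.2% × (£5,494.00 − £4,400.00) = £166.80 + 14.2% × £1,094.00 = £322.15
Canton Income Tax (Married): taxable = £6,150.00 − 4×£164.00 = £5,494.00
  £344.44 + 12.85% × (£5,494.00 − £4,200.00) = £344.44 + 12.85% × £1,294.00 = £510.72
Difference: |£322.15 − £510.72| = £188.57 (higher under Married)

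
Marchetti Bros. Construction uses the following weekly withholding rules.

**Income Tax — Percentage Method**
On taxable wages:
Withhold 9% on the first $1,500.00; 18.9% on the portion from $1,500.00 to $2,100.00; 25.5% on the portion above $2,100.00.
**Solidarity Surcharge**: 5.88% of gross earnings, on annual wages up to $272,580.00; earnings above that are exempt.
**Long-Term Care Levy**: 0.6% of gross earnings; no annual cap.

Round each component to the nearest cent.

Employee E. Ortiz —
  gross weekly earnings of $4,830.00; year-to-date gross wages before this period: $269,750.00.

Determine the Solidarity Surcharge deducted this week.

Solidarity Surcharge: cap $272,580.00 − YTD $269,750.00 = $2,830.00 subject; 5.88% × $2,830.00 = $166.40

$166.40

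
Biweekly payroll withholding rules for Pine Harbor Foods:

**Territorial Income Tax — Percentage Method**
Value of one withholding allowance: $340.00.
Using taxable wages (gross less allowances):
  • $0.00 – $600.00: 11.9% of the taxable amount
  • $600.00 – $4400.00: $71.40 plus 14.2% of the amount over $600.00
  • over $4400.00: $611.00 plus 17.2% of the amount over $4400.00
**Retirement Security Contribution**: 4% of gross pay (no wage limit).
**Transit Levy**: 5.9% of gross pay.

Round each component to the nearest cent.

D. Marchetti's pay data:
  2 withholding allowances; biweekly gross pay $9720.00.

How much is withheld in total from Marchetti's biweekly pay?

Territorial Income Tax: taxable = $9720.00 − 2×$340.00 = $9040.00
  $611.00 + 17.2% × ($9040.00 − $4400.00) = $611.00 + 17.2% × $4640.00 = $1409.08
Retirement Security Contribution: 4% × $9720.00 = $388.80
Transit Levy: 5.9% × $9720.00 = $573.48
Total: $1409.08 + $388.80 + $573.48 = $2371.36

$2371.36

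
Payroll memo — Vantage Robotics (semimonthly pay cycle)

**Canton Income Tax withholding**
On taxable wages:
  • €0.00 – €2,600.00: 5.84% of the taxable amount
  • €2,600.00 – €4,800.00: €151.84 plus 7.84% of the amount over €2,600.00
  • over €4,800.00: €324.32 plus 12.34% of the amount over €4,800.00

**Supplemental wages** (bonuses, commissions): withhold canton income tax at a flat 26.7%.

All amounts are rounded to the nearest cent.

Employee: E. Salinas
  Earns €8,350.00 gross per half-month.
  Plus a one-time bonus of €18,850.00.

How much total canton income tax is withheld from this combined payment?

€5,795.34

Canton Income Tax: taxable = €8,350.00
  €324.32 + 12.34% × (€8,350.00 − €4,800.00) = €324.32 + 12.34% × €3,550.00 = €762.39
Supplemental (26.7% flat on bonus): 26.7% × €18,850.00 = €5,032.95
Total canton income tax: €762.39 + €5,032.95 = €5,795.34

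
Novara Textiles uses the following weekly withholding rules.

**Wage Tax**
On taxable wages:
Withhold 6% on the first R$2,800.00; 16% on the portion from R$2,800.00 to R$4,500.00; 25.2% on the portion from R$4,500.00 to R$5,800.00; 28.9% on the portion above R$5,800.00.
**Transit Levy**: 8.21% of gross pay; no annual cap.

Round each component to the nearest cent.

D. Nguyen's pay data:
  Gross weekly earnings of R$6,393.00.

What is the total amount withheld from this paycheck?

R$1,463.85

Wage Tax: taxable = R$6,393.00
  R$767.60 + 28.9% × (R$6,393.00 − R$5,800.00) = R$767.60 + 28.9% × R$593.00 = R$938.98
Transit Levy: 8.21% × R$6,393.00 = R$524.87
Total: R$938.98 + R$524.87 = R$1,463.85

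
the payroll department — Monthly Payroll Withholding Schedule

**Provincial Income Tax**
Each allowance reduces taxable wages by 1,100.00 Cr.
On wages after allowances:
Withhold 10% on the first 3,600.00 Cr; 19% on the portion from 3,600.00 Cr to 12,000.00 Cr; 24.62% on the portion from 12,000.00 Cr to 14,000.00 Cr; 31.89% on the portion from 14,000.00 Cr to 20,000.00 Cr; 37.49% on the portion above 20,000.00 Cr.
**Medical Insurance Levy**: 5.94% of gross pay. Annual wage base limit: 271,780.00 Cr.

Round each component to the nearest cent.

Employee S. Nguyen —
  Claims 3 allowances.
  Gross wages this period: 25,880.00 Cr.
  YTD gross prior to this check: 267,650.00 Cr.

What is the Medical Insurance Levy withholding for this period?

Medical Insurance Levy: cap 271,780.00 Cr − YTD 267,650.00 Cr = 4,130.00 Cr subject; 5.94% × 4,130.00 Cr = 245.32 Cr

245.32 Cr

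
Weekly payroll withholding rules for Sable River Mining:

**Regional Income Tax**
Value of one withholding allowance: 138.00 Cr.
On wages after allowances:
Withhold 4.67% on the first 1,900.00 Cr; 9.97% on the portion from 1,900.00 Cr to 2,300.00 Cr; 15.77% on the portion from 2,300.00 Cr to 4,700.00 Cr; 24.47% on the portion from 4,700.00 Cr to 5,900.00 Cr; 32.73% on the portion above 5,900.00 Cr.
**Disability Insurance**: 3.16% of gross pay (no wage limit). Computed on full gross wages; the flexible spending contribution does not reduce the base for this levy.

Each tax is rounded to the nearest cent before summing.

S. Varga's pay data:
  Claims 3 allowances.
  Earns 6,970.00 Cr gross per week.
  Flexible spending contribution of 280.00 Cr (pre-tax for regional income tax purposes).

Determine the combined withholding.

Regional Income Tax: taxable = 6,970.00 Cr − 280.00 Cr − 3×138.00 Cr = 6,276.00 Cr
  800.73 Cr + 32.73% × (6,276.00 Cr − 5,900.00 Cr) = 800.73 Cr + 32.73% × 376.00 Cr = 923.79 Cr
Disability Insurance: 3.16% × 6,970.00 Cr = 220.25 Cr
Total: 923.79 Cr + 220.25 Cr = 1,144.04 Cr

1,144.04 Cr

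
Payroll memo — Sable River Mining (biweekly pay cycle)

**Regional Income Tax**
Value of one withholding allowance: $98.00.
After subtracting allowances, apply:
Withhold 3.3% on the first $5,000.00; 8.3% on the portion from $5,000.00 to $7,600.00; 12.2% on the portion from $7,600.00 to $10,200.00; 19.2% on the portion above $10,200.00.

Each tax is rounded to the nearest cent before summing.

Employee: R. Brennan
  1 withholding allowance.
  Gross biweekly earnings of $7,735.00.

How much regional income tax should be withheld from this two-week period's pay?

$385.31

Regional Income Tax: taxable = $7,735.00 − 1×$98.00 = $7,637.00
  $380.80 + 12.2% × ($7,637.00 − $7,600.00) = $380.80 + 12.2% × $37.00 = $385.31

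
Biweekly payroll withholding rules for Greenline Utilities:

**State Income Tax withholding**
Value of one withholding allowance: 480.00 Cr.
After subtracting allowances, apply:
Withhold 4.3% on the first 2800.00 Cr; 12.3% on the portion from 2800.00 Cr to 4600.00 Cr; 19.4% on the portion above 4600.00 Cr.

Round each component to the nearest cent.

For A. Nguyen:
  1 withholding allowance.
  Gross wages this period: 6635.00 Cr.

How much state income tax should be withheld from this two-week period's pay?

643.47 Cr

State Income Tax: taxable = 6635.00 Cr − 1×480.00 Cr = 6155.00 Cr
  341.80 Cr + 19.4% × (6155.00 Cr − 4600.00 Cr) = 341.80 Cr + 19.4% × 1555.00 Cr = 643.47 Cr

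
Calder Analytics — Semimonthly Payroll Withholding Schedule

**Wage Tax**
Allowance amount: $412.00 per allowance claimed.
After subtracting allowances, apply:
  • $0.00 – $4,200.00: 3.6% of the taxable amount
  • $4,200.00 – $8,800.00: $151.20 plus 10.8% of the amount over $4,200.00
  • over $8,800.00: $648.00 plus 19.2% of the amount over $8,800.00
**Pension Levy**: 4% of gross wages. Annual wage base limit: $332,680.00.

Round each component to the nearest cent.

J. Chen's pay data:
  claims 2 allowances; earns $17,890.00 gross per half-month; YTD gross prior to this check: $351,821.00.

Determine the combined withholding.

$2,235.07

Wage Tax: taxable = $17,890.00 − 2×$412.00 = $17,066.00
  $648.00 + 19.2% × ($17,066.00 − $8,800.00) = $648.00 + 19.2% × $8,266.00 = $2,235.07
Pension Levy: YTD $351,821.00 ≥ cap $332,680.00 → $0.00
Total: $2,235.07 + $0.00 = $2,235.07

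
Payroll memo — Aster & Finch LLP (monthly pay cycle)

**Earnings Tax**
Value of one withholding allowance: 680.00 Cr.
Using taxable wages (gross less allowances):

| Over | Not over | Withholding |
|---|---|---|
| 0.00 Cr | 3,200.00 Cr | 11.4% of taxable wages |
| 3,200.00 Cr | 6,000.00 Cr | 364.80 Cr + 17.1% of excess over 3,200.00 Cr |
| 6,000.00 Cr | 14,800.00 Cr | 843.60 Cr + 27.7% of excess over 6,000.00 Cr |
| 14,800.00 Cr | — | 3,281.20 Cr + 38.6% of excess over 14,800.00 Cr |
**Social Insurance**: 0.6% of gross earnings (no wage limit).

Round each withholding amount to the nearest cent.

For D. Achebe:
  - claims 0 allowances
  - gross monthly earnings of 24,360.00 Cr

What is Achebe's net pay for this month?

17,242.48 Cr

Earnings Tax: taxable = 24,360.00 Cr
  3,281.20 Cr + 38.6% × (24,360.00 Cr − 14,800.00 Cr) = 3,281.20 Cr + 38.6% × 9,560.00 Cr = 6,971.36 Cr
Social Insurance: 0.6% × 24,360.00 Cr = 146.16 Cr
Total withheld: 6,971.36 Cr + 146.16 Cr = 7,117.52 Cr
Net pay: 24,360.00 Cr − 7,117.52 Cr = 17,242.48 Cr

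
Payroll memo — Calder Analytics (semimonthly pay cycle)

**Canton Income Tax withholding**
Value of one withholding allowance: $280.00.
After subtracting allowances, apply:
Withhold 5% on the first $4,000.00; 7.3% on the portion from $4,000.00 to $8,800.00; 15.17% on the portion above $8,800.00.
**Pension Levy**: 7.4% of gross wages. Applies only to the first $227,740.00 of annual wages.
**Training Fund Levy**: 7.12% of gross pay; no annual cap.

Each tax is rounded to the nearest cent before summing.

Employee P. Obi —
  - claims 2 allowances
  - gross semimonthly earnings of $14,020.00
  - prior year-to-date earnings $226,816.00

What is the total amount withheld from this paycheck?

$2,323.92

Canton Income Tax: taxable = $14,020.00 − 2×$280.00 = $13,460.00
  $550.40 + 15.17% × ($13,460.00 − $8,800.00) = $550.40 + 15.17% × $4,660.00 = $1,257.32
Pension Levy: cap $227,740.00 − YTD $226,816.00 = $924.00 subject; 7.4% × $924.00 = $68.38
Training Fund Levy: 7.12% × $14,020.00 = $998.22
Total: $1,257.32 + $68.38 + $998.22 = $2,323.92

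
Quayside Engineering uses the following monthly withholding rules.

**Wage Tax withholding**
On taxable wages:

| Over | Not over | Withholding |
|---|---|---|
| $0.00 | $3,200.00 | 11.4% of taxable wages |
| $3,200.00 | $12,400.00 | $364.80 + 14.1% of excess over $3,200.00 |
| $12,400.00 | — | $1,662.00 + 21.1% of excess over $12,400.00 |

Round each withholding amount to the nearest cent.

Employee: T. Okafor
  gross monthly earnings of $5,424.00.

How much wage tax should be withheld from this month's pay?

$678.38

Wage Tax: taxable = $5,424.00
  $364.80 + 14.1% × ($5,424.00 − $3,200.00) = $364.80 + 14.1% × $2,224.00 = $678.38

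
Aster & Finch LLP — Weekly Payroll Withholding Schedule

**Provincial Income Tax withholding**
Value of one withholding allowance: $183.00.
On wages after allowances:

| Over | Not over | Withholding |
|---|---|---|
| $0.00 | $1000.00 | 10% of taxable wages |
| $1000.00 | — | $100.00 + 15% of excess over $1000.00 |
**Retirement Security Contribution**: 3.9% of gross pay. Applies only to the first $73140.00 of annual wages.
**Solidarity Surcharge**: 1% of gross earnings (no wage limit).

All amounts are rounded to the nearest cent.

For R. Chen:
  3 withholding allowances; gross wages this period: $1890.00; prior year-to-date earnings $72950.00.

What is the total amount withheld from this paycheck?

$177.46

Provincial Income Tax: taxable = $1890.00 − 3×$183.00 = $1341.00
  $100.00 + 15% × ($1341.00 − $1000.00) = $100.00 + 15% × $341.00 = $151.15
Retirement Security Contribution: cap $73140.00 − YTD $72950.00 = $190.00 subject; 3.9% × $190.00 = $7.41
Solidarity Surcharge: 1% × $1890.00 = $18.90
Total: $151.15 + $7.41 + $18.90 = $177.46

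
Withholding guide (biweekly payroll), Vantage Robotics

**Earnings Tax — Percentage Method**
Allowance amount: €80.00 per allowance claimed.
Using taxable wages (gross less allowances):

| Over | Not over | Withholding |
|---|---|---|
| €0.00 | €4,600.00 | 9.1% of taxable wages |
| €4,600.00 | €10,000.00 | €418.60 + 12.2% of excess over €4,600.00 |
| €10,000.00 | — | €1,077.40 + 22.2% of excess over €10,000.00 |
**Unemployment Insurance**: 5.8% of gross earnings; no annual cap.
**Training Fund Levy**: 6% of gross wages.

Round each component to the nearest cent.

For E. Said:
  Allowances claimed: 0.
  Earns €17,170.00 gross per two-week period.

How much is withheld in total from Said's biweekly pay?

€4,695.20

Earnings Tax: taxable = €17,170.00
  €1,077.40 + 22.2% × (€17,170.00 − €10,000.00) = €1,077.40 + 22.2% × €7,170.00 = €2,669.14
Unemployment Insurance: 5.8% × €17,170.00 = €995.86
Training Fund Levy: 6% × €17,170.00 = €1,030.20
Total: €2,669.14 + €995.86 + €1,030.20 = €4,695.20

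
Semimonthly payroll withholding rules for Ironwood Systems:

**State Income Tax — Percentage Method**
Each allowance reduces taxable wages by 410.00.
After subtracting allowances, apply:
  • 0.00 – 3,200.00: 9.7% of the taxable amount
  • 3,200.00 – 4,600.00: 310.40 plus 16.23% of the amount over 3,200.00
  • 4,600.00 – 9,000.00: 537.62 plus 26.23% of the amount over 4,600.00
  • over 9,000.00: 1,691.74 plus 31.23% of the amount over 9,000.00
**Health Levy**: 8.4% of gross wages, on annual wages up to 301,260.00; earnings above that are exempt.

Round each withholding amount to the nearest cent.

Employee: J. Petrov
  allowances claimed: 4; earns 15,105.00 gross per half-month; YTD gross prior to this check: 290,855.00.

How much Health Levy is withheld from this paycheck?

Health Levy: cap 301,260.00 − YTD 290,855.00 = 10,405.00 subject; 8.4% × 10,405.00 = 874.02

874.02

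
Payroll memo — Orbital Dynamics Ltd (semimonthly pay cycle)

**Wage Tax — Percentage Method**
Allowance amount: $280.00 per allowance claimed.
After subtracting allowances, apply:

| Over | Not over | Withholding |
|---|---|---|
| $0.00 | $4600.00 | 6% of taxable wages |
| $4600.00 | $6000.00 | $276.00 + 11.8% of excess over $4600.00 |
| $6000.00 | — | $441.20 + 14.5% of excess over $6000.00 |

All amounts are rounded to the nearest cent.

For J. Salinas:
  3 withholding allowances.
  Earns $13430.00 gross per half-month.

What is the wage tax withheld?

Wage Tax: taxable = $13430.00 − 3×$280.00 = $12590.00
  $441.20 + 14.5% × ($12590.00 − $6000.00) = $441.20 + 14.5% × $6590.00 = $1396.75

$1396.75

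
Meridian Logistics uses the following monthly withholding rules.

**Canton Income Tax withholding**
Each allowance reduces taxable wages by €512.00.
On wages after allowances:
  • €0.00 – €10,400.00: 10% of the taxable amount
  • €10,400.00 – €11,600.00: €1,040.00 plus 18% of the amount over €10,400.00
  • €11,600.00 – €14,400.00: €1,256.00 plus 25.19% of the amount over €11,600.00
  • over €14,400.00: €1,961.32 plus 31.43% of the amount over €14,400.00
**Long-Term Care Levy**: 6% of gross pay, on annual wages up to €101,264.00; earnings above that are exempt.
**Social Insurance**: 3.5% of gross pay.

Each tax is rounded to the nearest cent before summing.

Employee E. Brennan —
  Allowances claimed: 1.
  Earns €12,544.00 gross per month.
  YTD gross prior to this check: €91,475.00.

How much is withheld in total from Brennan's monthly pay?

€2,391.20

Canton Income Tax: taxable = €12,544.00 − 1×€512.00 = €12,032.00
  €1,256.00 + 25.19% × (€12,032.00 − €11,600.00) = €1,256.00 + 25.19% × €432.00 = €1,364.82
Long-Term Care Levy: cap €101,264.00 − YTD €91,475.00 = €9,789.00 subject; 6% × €9,789.00 = €587.34
Social Insurance: 3.5% × €12,544.00 = €439.04
Total: €1,364.82 + €587.34 + €439.04 = €2,391.20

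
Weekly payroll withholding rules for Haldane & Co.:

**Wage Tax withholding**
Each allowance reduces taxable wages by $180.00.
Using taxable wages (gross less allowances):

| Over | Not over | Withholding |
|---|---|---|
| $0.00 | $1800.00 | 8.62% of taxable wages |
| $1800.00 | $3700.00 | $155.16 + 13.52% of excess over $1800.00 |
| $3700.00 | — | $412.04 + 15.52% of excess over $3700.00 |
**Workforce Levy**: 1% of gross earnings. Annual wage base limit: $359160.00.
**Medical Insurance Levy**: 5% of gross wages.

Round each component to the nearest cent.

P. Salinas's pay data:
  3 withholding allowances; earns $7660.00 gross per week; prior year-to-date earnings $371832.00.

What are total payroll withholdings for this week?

$1325.82

Wage Tax: taxable = $7660.00 − 3×$180.00 = $7120.00
  $412.04 + 15.52% × ($7120.00 − $3700.00) = $412.04 + 15.52% × $3420.00 = $942.82
Workforce Levy: YTD $371832.00 ≥ cap $359160.00 → $0.00
Medical Insurance Levy: 5% × $7660.00 = $383.00
Total: $942.82 + $0.00 + $383.00 = $1325.82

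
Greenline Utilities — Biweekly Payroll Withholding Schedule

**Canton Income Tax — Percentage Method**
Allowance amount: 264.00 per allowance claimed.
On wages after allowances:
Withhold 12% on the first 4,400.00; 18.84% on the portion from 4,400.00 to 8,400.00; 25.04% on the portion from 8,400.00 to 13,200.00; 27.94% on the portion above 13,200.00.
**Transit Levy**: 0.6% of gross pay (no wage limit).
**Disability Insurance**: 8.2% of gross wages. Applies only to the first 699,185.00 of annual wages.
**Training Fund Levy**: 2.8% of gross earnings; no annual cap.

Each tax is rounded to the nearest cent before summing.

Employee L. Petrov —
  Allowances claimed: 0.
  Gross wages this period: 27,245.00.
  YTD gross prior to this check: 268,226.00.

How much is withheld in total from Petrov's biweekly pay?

9,568.11

Canton Income Tax: taxable = 27,245.00
  2,483.52 + 27.94% × (27,245.00 − 13,200.00) = 2,483.52 + 27.94% × 14,045.00 = 6,407.69
Transit Levy: 0.6% × 27,245.00 = 163.47
Disability Insurance: 8.2% × 27,245.00 = 2,234.09
Training Fund Levy: 2.8% × 27,245.00 = 762.86
Total: 6,407.69 + 163.47 + 2,234.09 + 762.86 = 9,568.11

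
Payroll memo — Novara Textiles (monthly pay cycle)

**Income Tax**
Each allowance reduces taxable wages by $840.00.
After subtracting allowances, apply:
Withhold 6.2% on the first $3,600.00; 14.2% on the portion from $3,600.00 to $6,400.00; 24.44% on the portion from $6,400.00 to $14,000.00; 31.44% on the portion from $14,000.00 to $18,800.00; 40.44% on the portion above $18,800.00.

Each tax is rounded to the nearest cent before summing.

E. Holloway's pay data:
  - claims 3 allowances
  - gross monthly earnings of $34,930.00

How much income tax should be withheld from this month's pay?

$9,491.24

Income Tax: taxable = $34,930.00 − 3×$840.00 = $32,410.00
  $3,987.36 + 40.44% × ($32,410.00 − $18,800.00) = $3,987.36 + 40.44% × $13,610.00 = $9,491.24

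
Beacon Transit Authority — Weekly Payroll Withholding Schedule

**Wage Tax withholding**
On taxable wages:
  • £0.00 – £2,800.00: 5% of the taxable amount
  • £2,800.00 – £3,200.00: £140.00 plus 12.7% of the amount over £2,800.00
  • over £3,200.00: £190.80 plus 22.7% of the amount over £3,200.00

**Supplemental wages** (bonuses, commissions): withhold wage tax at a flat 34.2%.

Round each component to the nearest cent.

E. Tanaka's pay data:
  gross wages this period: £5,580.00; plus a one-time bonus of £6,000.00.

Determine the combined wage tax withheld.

Wage Tax: taxable = £5,580.00
  £190.80 + 22.7% × (£5,580.00 − £3,200.00) = £190.80 + 22.7% × £2,380.00 = £731.06
Supplemental (34.2% flat on bonus): 34.2% × £6,000.00 = £2,052.00
Total wage tax: £731.06 + £2,052.00 = £2,783.06

£2,783.06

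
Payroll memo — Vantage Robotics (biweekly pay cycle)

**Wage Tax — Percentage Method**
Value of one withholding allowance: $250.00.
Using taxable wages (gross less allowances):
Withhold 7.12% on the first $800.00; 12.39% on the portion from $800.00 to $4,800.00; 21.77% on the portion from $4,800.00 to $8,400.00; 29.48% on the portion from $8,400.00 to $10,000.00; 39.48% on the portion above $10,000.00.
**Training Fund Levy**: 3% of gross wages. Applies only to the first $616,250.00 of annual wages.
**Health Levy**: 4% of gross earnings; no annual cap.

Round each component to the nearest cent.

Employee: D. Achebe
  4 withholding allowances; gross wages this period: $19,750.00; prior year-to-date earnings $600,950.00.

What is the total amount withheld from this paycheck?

Wage Tax: taxable = $19,750.00 − 4×$250.00 = $18,750.00
  $1,807.96 + 39.48% × ($18,750.00 − $10,000.00) = $1,807.96 + 39.48% × $8,750.00 = $5,262.46
Training Fund Levy: cap $616,250.00 − YTD $600,950.00 = $15,300.00 subject; 3% × $15,300.00 = $459.00
Health Levy: 4% × $19,750.00 = $790.00
Total: $5,262.46 + $459.00 + $790.00 = $6,511.46

$6,511.46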